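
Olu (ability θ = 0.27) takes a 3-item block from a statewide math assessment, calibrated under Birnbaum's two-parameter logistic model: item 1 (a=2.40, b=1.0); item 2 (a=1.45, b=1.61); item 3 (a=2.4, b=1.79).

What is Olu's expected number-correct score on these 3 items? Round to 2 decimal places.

0.30

P(θ) = 1 / (1 + exp(−a(θ − b)))
P_1 = 1/(1+e^{1.7520}) = 0.1478
P_2 = 1/(1+e^{1.9430}) = 0.1253
P_3 = 1/(1+e^{3.6480}) = 0.0254
E[score] = 0.1478 + 0.1253 + 0.0254 = 0.2985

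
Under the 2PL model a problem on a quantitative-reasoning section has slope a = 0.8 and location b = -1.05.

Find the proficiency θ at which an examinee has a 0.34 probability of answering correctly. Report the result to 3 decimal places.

-1.879

P(θ) = 1 / (1 + exp(−a(θ − b)))
logit = ln(0.3400/0.6600) = -0.6633
θ = b + logit/(a) = -1.05 + (-0.6633)/0.8000 = -1.8791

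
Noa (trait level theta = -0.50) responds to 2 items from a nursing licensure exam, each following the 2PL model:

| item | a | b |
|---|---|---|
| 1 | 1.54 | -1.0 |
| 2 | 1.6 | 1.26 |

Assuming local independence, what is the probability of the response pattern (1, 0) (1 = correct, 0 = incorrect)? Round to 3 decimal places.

P(theta) = 1 / (1 + exp(−a(theta − b)))
P_1 = 1/(1+e^{-0.7700}) = 0.6835
P_2 = 1/(1+e^{2.8160}) = 0.0565
L = P_1 × (1−P_2) = 0.6835 × 0.9435 = 0.64493

0.645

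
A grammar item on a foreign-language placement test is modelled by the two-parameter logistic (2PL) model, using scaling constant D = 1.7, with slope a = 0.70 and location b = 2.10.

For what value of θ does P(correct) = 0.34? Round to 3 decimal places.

P(θ) = 1 / (1 + exp(−D·a(θ − b)))
logit = ln(0.3400/0.6600) = -0.6633
θ = b + logit/(1.7·a) = 2.10 + (-0.6633)/1.1900 = 1.5426

1.543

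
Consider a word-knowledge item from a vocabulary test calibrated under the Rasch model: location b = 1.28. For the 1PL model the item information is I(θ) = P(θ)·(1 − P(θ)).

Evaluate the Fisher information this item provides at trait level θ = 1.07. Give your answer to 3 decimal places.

0.247

P = 1/(1+e^{0.2100}) = 0.4477
P(1−P) = 0.4477 × 0.5523 = 0.2473
I = P(1−P) = 0.24726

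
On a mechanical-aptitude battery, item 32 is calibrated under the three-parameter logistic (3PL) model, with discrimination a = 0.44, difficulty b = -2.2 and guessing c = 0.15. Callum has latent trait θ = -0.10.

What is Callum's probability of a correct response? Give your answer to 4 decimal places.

P(θ) = c + (1 − c) · 1 / (1 + exp(−a(θ − b)))
Exponent: 0.44 × (-0.10 − (-2.2)) = 0.9240
1/(1 + e^{-0.9240}) = 0.7159
P = 0.15 + 0.85 × 0.7159 = 0.7585

0.7585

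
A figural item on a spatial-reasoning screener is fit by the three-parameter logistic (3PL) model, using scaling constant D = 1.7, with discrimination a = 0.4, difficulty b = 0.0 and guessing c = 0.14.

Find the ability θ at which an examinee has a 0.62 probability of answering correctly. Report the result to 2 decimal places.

P(θ) = c + (1 − c) · 1 / (1 + exp(−D·a(θ − b)))
Remove guessing floor: (0.62 − 0.14)/(1 − 0.14) = 0.5581
logit = ln(0.5581/0.4419) = 0.2336
θ = b + logit/(1.7·a) = 0.0 + 0.2336/0.6800 = 0.3436

0.34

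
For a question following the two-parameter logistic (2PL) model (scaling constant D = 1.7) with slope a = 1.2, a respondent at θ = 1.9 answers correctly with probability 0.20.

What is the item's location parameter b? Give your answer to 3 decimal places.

P(θ) = 1 / (1 + exp(−D·a(θ − b)))
logit(0.20) = ln(0.20/0.80) = -1.3863
b = θ − logit/(1.7·a) = 1.9 − (-1.3863)/2.0400 = 2.5796

2.580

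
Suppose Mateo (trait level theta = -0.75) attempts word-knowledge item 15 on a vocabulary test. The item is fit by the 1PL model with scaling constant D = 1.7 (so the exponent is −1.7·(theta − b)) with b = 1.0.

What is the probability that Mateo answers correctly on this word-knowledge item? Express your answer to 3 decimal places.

P(theta) = 1 / (1 + exp(−D·(theta − b)))
Exponent: 1.7 × (-0.75 − 1.0) = -2.9750
1/(1 + e^{2.9750}) = 0.0486
P = 0.0486

0.049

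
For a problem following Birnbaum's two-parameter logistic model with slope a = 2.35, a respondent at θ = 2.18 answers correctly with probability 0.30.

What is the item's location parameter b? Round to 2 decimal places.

2.54

P(θ) = 1 / (1 + exp(−a(θ − b)))
logit(0.30) = ln(0.30/0.70) = -0.8473
b = θ − logit/(a) = 2.18 − (-0.8473)/2.3500 = 2.5406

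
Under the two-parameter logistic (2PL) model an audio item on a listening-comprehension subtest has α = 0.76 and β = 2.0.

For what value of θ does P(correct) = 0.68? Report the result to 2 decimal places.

P(θ) = 1 / (1 + exp(−α(θ − β)))
logit = ln(0.6800/0.3200) = 0.7538
θ = β + logit/(α) = 2.0 + 0.7538/0.7600 = 2.9918

2.99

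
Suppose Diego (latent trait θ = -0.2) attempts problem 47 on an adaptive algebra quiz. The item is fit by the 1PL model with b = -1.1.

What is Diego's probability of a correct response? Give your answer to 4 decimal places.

0.7109

P(θ) = 1 / (1 + exp(−(θ − b)))
Exponent: (-0.2 − (-1.1)) = 0.9000
1/(1 + e^{-0.9000}) = 0.7109
P = 0.7109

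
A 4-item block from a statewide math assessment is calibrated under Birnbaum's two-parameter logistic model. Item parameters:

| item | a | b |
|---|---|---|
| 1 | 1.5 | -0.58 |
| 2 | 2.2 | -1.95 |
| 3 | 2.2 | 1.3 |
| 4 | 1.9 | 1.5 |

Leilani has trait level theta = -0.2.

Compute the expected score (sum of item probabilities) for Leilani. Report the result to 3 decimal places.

P(theta) = 1 / (1 + exp(−a(theta − b)))
P_1 = 1/(1+e^{-0.5700}) = 0.6388
P_2 = 1/(1+e^{-3.8500}) = 0.9792
P_3 = 1/(1+e^{3.3000}) = 0.0356
P_4 = 1/(1+e^{3.2300}) = 0.0381
E[score] = 0.6388 + 0.9792 + 0.0356 + 0.0381 = 1.6916

1.692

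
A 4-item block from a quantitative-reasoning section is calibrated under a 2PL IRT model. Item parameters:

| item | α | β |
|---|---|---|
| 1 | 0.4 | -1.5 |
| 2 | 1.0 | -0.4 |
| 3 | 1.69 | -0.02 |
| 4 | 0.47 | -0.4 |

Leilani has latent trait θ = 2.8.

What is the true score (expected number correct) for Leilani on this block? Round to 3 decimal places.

P(θ) = 1 / (1 + exp(−α(θ − β)))
P_1 = 1/(1+e^{-1.7200}) = 0.8481
P_2 = 1/(1+e^{-3.2000}) = 0.9608
P_3 = 1/(1+e^{-4.7658}) = 0.9916
P_4 = 1/(1+e^{-1.5040}) = 0.8182
E[score] = 0.8481 + 0.9608 + 0.9916 + 0.8182 = 3.6187

3.619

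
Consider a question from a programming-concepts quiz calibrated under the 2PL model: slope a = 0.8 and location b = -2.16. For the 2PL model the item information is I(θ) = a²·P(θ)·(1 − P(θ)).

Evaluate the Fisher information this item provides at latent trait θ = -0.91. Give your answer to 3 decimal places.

0.126

P = 1/(1+e^{-1.0000}) = 0.7311
P(1−P) = 0.7311 × 0.2689 = 0.1966
I = a² × P(1−P) = 0.8² × 0.1966 = 0.12583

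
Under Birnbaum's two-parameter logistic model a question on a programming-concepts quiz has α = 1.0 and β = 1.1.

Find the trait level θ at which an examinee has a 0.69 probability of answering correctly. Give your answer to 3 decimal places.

P(θ) = 1 / (1 + exp(−α(θ − β)))
logit = ln(0.6900/0.3100) = 0.8001
θ = β + logit/(α) = 1.1 + 0.8001/1.0000 = 1.9001

1.900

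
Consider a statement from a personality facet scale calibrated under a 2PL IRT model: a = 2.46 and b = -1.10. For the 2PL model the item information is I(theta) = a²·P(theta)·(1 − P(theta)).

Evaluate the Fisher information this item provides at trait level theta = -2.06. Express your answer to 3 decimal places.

0.476

P = 1/(1+e^{2.3616}) = 0.0861
P(1−P) = 0.0861 × 0.9139 = 0.0787
I = a² × P(1−P) = 2.46² × 0.0787 = 0.47642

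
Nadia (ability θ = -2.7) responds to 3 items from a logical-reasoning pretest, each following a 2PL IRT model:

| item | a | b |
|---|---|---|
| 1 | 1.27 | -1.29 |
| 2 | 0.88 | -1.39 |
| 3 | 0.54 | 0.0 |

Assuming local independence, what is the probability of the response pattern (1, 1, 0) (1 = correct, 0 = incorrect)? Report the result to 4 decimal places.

0.0278

P(θ) = 1 / (1 + exp(−a(θ − b)))
P_1 = 1/(1+e^{1.7907}) = 0.1430
P_2 = 1/(1+e^{1.1528}) = 0.2400
P_3 = 1/(1+e^{1.4580}) = 0.1888
L = P_1 × P_2 × (1−P_3) = 0.1430 × 0.2400 × 0.8112 = 0.02784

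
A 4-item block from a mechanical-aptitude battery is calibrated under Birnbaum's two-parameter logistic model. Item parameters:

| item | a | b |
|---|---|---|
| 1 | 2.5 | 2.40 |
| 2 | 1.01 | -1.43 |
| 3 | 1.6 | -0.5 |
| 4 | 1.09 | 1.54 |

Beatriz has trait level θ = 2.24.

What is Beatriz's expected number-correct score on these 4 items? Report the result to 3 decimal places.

3.047

P(θ) = 1 / (1 + exp(−a(θ − b)))
P_1 = 1/(1+e^{0.4000}) = 0.4013
P_2 = 1/(1+e^{-3.7067}) = 0.9760
P_3 = 1/(1+e^{-4.3840}) = 0.9877
P_4 = 1/(1+e^{-0.7630}) = 0.6820
E[score] = 0.4013 + 0.9760 + 0.9877 + 0.6820 = 3.0470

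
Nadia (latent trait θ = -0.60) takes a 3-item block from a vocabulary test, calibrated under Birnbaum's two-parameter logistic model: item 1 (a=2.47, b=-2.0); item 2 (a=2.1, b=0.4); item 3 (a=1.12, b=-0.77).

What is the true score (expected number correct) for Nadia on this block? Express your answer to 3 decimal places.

1.626

P(θ) = 1 / (1 + exp(−a(θ − b)))
P_1 = 1/(1+e^{-3.4580}) = 0.9695
P_2 = 1/(1+e^{2.1000}) = 0.1091
P_3 = 1/(1+e^{-0.1904}) = 0.5475
E[score] = 0.9695 + 0.1091 + 0.5475 = 1.6260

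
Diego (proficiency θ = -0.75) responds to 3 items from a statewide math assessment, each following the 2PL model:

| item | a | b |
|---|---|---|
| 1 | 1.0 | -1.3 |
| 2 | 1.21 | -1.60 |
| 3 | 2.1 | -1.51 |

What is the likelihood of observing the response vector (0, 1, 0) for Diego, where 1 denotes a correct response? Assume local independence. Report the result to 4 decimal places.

0.0454

P(θ) = 1 / (1 + exp(−a(θ − b)))
P_1 = 1/(1+e^{-0.5500}) = 0.6341
P_2 = 1/(1+e^{-1.0285}) = 0.7366
P_3 = 1/(1+e^{-1.5960}) = 0.8315
L = (1−P_1) × P_2 × (1−P_3) = 0.3659 × 0.7366 × 0.1685 = 0.04542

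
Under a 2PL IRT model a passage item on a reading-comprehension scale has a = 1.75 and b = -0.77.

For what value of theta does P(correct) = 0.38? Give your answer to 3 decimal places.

-1.050

P(theta) = 1 / (1 + exp(−a(theta − b)))
logit = ln(0.3800/0.6200) = -0.4895
theta = b + logit/(a) = -0.77 + (-0.4895)/1.7500 = -1.0497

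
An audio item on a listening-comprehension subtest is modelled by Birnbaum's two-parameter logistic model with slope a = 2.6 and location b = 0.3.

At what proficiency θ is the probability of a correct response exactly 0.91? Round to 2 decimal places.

1.19

P(θ) = 1 / (1 + exp(−a(θ − b)))
logit = ln(0.9100/0.0900) = 2.3136
θ = b + logit/(a) = 0.3 + 2.3136/2.6000 = 1.1899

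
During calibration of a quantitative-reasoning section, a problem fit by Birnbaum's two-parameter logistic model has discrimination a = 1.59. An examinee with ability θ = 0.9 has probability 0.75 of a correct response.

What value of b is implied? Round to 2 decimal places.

P(θ) = 1 / (1 + exp(−a(θ − b)))
logit(0.75) = ln(0.75/0.25) = 1.0986
b = θ − logit/(a) = 0.9 − 1.0986/1.5900 = 0.2090

0.21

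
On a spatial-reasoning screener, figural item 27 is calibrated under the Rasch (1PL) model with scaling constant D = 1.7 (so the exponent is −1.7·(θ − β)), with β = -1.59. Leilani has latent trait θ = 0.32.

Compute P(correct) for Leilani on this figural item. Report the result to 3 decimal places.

0.963

P(θ) = 1 / (1 + exp(−D·(θ − β)))
Exponent: 1.7 × (0.32 − (-1.59)) = 3.2470
1/(1 + e^{-3.2470}) = 0.9626
P = 0.9626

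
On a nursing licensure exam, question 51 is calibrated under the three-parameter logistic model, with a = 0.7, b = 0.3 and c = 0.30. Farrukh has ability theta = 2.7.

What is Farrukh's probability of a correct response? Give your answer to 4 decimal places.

0.8900

P(theta) = c + (1 − c) · 1 / (1 + exp(−a(theta − b)))
Exponent: 0.7 × (2.7 − 0.3) = 1.6800
1/(1 + e^{-1.6800}) = 0.8429
P = 0.30 + 0.70 × 0.8429 = 0.8900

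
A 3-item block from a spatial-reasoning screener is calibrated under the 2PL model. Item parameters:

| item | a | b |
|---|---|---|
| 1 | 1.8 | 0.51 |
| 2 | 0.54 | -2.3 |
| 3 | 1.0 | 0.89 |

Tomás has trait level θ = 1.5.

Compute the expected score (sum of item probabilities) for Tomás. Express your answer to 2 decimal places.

2.39

P(θ) = 1 / (1 + exp(−a(θ − b)))
P_1 = 1/(1+e^{-1.7820}) = 0.8559
P_2 = 1/(1+e^{-2.0520}) = 0.8861
P_3 = 1/(1+e^{-0.6100}) = 0.6479
E[score] = 0.8559 + 0.8861 + 0.6479 = 2.3900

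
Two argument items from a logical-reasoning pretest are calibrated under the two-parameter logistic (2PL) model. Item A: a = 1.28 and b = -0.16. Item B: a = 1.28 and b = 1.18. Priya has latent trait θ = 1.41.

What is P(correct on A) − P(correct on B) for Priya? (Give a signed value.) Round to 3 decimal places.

P(θ) = 1 / (1 + exp(−a(θ − b)))
P_A = 0.8818
P_B = 0.5731
P_A − P_B = 0.3087

0.309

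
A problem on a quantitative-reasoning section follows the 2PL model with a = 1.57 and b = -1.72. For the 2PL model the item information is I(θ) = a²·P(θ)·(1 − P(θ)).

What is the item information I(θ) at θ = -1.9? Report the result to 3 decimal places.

P = 1/(1+e^{0.2826}) = 0.4298
P(1−P) = 0.4298 × 0.5702 = 0.2451
I = a² × P(1−P) = 1.57² × 0.2451 = 0.60408

0.604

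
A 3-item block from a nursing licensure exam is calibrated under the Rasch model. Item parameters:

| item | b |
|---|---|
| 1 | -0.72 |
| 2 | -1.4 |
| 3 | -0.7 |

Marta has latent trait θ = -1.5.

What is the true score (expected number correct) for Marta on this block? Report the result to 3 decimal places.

1.099

P(θ) = 1 / (1 + exp(−(θ − b)))
P_1 = 1/(1+e^{0.7800}) = 0.3143
P_2 = 1/(1+e^{0.1000}) = 0.4750
P_3 = 1/(1+e^{0.8000}) = 0.3100
E[score] = 0.3143 + 0.4750 + 0.3100 = 1.0994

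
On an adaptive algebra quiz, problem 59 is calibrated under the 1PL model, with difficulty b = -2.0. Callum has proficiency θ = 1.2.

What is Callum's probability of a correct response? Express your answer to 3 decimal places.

P(θ) = 1 / (1 + exp(−(θ − b)))
Exponent: (1.2 − (-2.0)) = 3.2000
1/(1 + e^{-3.2000}) = 0.9608
P = 0.9608

0.961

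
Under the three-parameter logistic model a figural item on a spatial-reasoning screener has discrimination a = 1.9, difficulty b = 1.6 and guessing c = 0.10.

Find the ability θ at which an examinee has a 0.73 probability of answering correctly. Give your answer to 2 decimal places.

P(θ) = c + (1 − c) · 1 / (1 + exp(−a(θ − b)))
Remove guessing floor: (0.73 − 0.10)/(1 − 0.10) = 0.7000
logit = ln(0.7000/0.3000) = 0.8473
θ = b + logit/(a) = 1.6 + 0.8473/1.9000 = 2.0459

2.05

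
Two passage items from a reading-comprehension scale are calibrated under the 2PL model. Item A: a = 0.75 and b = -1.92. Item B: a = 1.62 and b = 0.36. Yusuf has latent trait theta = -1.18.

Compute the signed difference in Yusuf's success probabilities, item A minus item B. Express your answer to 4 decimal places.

P(theta) = 1 / (1 + exp(−a(theta − b)))
P_A = 0.6353
P_B = 0.0762
P_A − P_B = 0.5591

0.5591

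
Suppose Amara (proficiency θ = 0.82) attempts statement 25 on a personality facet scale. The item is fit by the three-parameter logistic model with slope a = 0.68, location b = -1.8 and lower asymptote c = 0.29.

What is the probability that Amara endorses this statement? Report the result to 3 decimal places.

P(θ) = c + (1 − c) · 1 / (1 + exp(−a(θ − b)))
Exponent: 0.68 × (0.82 − (-1.8)) = 1.7816
1/(1 + e^{-1.7816}) = 0.8559
P = 0.29 + 0.71 × 0.8559 = 0.8977

0.898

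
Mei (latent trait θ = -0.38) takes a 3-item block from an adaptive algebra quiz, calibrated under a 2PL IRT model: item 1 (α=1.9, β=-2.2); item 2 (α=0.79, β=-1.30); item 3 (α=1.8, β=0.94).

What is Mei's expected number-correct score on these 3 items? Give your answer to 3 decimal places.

P(θ) = 1 / (1 + exp(−α(θ − β)))
P_1 = 1/(1+e^{-3.4580}) = 0.9695
P_2 = 1/(1+e^{-0.7268}) = 0.6741
P_3 = 1/(1+e^{2.3760}) = 0.0850
E[score] = 0.9695 + 0.6741 + 0.0850 = 1.7286

1.729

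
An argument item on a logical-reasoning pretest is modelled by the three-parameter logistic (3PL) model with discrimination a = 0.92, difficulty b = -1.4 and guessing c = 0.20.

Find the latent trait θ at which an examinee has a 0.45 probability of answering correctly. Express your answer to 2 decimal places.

P(θ) = c + (1 − c) · 1 / (1 + exp(−a(θ − b)))
Remove guessing floor: (0.45 − 0.20)/(1 − 0.20) = 0.3125
logit = ln(0.3125/0.6875) = -0.7885
θ = b + logit/(a) = -1.4 + (-0.7885)/0.9200 = -2.2570

-2.26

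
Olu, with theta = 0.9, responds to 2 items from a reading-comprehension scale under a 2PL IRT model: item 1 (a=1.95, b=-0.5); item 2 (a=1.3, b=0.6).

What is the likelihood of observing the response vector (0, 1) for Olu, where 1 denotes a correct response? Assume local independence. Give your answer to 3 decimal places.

P(theta) = 1 / (1 + exp(−a(theta − b)))
P_1 = 1/(1+e^{-2.7300}) = 0.9388
P_2 = 1/(1+e^{-0.3900}) = 0.5963
L = (1−P_1) × P_2 = 0.0612 × 0.5963 = 0.03651

0.037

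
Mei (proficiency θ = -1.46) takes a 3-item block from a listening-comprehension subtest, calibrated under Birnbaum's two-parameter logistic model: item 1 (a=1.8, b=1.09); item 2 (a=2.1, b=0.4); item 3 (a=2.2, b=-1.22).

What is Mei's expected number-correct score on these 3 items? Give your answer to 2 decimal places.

0.40

P(θ) = 1 / (1 + exp(−a(θ − b)))
P_1 = 1/(1+e^{4.5900}) = 0.0101
P_2 = 1/(1+e^{3.9060}) = 0.0197
P_3 = 1/(1+e^{0.5280}) = 0.3710
E[score] = 0.0101 + 0.0197 + 0.3710 = 0.4008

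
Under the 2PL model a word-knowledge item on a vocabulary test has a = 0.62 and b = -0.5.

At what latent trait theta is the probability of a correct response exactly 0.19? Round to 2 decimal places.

-2.84

P(theta) = 1 / (1 + exp(−a(theta − b)))
logit = ln(0.1900/0.8100) = -1.4500
theta = b + logit/(a) = -0.5 + (-1.4500)/0.6200 = -2.8387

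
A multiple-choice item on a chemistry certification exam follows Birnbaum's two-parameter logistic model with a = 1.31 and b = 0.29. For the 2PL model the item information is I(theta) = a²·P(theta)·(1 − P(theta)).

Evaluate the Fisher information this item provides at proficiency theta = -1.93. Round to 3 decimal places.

0.084

P = 1/(1+e^{2.9082}) = 0.0517
P(1−P) = 0.0517 × 0.9483 = 0.0491
I = a² × P(1−P) = 1.31² × 0.0491 = 0.08421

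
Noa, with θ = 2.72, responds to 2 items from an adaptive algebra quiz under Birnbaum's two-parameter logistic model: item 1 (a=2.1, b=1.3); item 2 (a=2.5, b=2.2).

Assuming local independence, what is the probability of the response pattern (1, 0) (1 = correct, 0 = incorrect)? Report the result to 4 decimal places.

0.2038

P(θ) = 1 / (1 + exp(−a(θ − b)))
P_1 = 1/(1+e^{-2.9820}) = 0.9518
P_2 = 1/(1+e^{-1.3000}) = 0.7858
L = P_1 × (1−P_2) = 0.9518 × 0.2142 = 0.20383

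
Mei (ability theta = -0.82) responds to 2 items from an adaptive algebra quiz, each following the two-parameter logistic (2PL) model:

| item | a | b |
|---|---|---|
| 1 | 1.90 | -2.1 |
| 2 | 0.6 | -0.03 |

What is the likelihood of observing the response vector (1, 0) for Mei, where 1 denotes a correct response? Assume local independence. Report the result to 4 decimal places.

P(theta) = 1 / (1 + exp(−a(theta − b)))
P_1 = 1/(1+e^{-2.4320}) = 0.9192
P_2 = 1/(1+e^{0.4740}) = 0.3837
L = P_1 × (1−P_2) = 0.9192 × 0.6163 = 0.56655

0.5666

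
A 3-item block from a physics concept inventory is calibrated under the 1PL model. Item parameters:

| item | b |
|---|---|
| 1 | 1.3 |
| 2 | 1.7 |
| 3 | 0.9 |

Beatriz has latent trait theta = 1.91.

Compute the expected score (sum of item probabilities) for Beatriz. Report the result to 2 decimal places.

1.93

P(theta) = 1 / (1 + exp(−(theta − b)))
P_1 = 1/(1+e^{-0.6100}) = 0.6479
P_2 = 1/(1+e^{-0.2100}) = 0.5523
P_3 = 1/(1+e^{-1.0100}) = 0.7330
E[score] = 0.6479 + 0.5523 + 0.7330 = 1.9333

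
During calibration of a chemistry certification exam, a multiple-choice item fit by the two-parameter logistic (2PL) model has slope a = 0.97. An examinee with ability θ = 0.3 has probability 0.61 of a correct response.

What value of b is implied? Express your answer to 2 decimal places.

-0.16

P(θ) = 1 / (1 + exp(−a(θ − b)))
logit(0.61) = ln(0.61/0.39) = 0.4473
b = θ − logit/(a) = 0.3 − 0.4473/0.9700 = -0.1611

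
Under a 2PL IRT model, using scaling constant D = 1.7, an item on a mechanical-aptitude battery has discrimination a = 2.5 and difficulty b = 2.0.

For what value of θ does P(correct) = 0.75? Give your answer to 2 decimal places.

2.26

P(θ) = 1 / (1 + exp(−D·a(θ − b)))
logit = ln(0.7500/0.2500) = 1.0986
θ = b + logit/(1.7·a) = 2.0 + 1.0986/4.2500 = 2.2585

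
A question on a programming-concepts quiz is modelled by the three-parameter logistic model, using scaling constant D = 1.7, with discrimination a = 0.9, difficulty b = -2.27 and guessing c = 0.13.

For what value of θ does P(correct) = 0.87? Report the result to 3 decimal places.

P(θ) = c + (1 − c) · 1 / (1 + exp(−D·a(θ − b)))
Remove guessing floor: (0.87 − 0.13)/(1 − 0.13) = 0.8506
logit = ln(0.8506/0.1494) = 1.7391
θ = b + logit/(1.7·a) = -2.27 + 1.7391/1.5300 = -1.1333

-1.133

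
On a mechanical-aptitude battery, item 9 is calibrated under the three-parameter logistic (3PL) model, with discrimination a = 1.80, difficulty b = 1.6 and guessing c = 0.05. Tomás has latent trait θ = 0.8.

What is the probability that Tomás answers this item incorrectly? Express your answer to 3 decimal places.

0.768

P(θ) = c + (1 − c) · 1 / (1 + exp(−a(θ − b)))
Exponent: 1.80 × (0.8 − 1.6) = -1.4400
1/(1 + e^{1.4400}) = 0.1915
P = 0.05 + 0.95 × 0.1915 = 0.2320
P(incorrect) = 1 − 0.2320 = 0.7680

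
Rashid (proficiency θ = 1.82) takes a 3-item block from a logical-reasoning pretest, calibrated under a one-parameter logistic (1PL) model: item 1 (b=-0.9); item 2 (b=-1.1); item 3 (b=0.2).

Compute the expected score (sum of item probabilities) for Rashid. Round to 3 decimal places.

P(θ) = 1 / (1 + exp(−(θ − b)))
P_1 = 1/(1+e^{-2.7200}) = 0.9382
P_2 = 1/(1+e^{-2.9200}) = 0.9488
P_3 = 1/(1+e^{-1.6200}) = 0.8348
E[score] = 0.9382 + 0.9488 + 0.8348 = 2.7218

2.722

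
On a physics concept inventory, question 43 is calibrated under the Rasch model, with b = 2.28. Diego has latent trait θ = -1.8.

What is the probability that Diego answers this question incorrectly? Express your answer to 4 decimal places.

0.9834

P(θ) = 1 / (1 + exp(−(θ − b)))
Exponent: (-1.8 − 2.28) = -4.0800
1/(1 + e^{4.0800}) = 0.0166
P = 0.0166
P(incorrect) = 1 − 0.0166 = 0.9834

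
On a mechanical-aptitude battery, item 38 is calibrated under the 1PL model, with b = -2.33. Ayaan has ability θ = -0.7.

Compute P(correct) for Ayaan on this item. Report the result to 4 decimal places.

0.8362

P(θ) = 1 / (1 + exp(−(θ − b)))
Exponent: (-0.7 − (-2.33)) = 1.6300
1/(1 + e^{-1.6300}) = 0.8362
P = 0.8362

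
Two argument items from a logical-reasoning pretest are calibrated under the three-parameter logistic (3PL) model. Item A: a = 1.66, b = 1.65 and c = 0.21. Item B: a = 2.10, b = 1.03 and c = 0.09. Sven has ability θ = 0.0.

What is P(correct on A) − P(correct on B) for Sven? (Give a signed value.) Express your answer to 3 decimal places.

P(θ) = c + (1 − c) · 1 / (1 + exp(−a(θ − b)))
P_A = 0.2580
P_B = 0.1838
P_A − P_B = 0.0741

0.074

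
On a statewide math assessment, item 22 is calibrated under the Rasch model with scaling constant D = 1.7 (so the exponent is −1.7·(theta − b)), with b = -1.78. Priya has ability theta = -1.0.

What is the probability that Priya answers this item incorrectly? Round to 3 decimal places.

P(theta) = 1 / (1 + exp(−D·(theta − b)))
Exponent: 1.7 × (-1.0 − (-1.78)) = 1.3260
1/(1 + e^{-1.3260}) = 0.7902
P = 0.7902
P(incorrect) = 1 − 0.7902 = 0.2098

0.210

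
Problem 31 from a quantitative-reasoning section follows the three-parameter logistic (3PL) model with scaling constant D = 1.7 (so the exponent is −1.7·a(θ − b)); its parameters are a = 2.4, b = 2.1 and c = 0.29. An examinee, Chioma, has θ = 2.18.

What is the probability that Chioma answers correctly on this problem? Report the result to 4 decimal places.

P(θ) = c + (1 − c) · 1 / (1 + exp(−D·a(θ − b)))
Exponent: 1.7 × 2.4 × (2.18 − 2.1) = 0.3264
1/(1 + e^{-0.3264}) = 0.5809
P = 0.29 + 0.71 × 0.5809 = 0.7024

0.7024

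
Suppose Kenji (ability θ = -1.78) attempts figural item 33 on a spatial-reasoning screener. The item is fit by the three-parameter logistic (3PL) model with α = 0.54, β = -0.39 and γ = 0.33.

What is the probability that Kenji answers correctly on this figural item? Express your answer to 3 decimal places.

0.545

P(θ) = γ + (1 − γ) · 1 / (1 + exp(−α(θ − β)))
Exponent: 0.54 × (-1.78 − (-0.39)) = -0.7506
1/(1 + e^{0.7506}) = 0.3207
P = 0.33 + 0.67 × 0.3207 = 0.5449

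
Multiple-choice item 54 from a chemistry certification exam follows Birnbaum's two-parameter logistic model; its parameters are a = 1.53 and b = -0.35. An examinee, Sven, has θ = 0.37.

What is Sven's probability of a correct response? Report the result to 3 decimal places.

P(θ) = 1 / (1 + exp(−a(θ − b)))
Exponent: 1.53 × (0.37 − (-0.35)) = 1.1016
1/(1 + e^{-1.1016}) = 0.7506

0.751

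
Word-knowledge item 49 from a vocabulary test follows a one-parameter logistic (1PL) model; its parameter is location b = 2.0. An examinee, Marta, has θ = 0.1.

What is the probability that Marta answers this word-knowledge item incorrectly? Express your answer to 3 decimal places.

P(θ) = 1 / (1 + exp(−(θ − b)))
Exponent: (0.1 − 2.0) = -1.9000
1/(1 + e^{1.9000}) = 0.1301
P = 0.1301
P(incorrect) = 1 − 0.1301 = 0.8699

0.870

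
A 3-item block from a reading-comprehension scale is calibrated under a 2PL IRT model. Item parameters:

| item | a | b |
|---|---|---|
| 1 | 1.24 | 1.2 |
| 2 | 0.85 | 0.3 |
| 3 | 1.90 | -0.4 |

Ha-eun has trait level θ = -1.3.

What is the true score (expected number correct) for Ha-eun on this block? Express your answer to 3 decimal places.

0.401

P(θ) = 1 / (1 + exp(−a(θ − b)))
P_1 = 1/(1+e^{3.1000}) = 0.0431
P_2 = 1/(1+e^{1.3600}) = 0.2042
P_3 = 1/(1+e^{1.7100}) = 0.1532
E[score] = 0.0431 + 0.2042 + 0.1532 = 0.4005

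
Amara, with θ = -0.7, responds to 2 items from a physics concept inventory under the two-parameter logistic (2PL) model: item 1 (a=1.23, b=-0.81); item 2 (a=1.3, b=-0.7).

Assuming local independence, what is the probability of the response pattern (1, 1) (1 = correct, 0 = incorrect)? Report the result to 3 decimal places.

0.267

P(θ) = 1 / (1 + exp(−a(θ − b)))
P_1 = 1/(1+e^{-0.1353}) = 0.5338
P_2 = 1/(1+e^{0.0000}) = 0.5000
L = P_1 × P_2 = 0.5338 × 0.5000 = 0.26689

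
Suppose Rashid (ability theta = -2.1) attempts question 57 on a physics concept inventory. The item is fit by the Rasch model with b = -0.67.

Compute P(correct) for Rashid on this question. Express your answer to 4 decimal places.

0.1931

P(theta) = 1 / (1 + exp(−(theta − b)))
Exponent: (-2.1 − (-0.67)) = -1.4300
1/(1 + e^{1.4300}) = 0.1931
P = 0.1931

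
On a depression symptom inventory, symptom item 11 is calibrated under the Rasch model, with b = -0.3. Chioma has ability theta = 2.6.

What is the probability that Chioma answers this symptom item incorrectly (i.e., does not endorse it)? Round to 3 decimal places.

0.052

P(theta) = 1 / (1 + exp(−(theta − b)))
Exponent: (2.6 − (-0.3)) = 2.9000
1/(1 + e^{-2.9000}) = 0.9478
P = 0.9478
P(incorrect) = 1 − 0.9478 = 0.0522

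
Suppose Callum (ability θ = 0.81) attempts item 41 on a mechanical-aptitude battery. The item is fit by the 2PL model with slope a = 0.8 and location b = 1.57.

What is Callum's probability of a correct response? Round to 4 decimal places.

0.3525

P(θ) = 1 / (1 + exp(−a(θ − b)))
Exponent: 0.8 × (0.81 − 1.57) = -0.6080
1/(1 + e^{0.6080}) = 0.3525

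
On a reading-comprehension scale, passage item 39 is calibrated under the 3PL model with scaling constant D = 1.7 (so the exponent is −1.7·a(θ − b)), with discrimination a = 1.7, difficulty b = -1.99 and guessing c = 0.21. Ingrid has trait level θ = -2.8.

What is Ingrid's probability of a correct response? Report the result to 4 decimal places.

0.2794

P(θ) = c + (1 − c) · 1 / (1 + exp(−D·a(θ − b)))
Exponent: 1.7 × 1.7 × (-2.8 − (-1.99)) = -2.3409
1/(1 + e^{2.3409}) = 0.0878
P = 0.21 + 0.79 × 0.0878 = 0.2794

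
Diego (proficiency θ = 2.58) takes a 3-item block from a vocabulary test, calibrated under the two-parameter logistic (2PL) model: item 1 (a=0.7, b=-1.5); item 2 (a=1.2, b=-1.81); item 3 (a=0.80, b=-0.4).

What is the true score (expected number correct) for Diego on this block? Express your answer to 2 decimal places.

P(θ) = 1 / (1 + exp(−a(θ − b)))
P_1 = 1/(1+e^{-2.8560}) = 0.9456
P_2 = 1/(1+e^{-5.2680}) = 0.9949
P_3 = 1/(1+e^{-2.3840}) = 0.9156
E[score] = 0.9456 + 0.9949 + 0.9156 = 2.8561

2.86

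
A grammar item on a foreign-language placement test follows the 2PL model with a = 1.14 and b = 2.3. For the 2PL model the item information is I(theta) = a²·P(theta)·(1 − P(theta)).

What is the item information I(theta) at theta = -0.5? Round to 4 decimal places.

P = 1/(1+e^{3.1920}) = 0.0395
P(1−P) = 0.0395 × 0.9605 = 0.0379
I = a² × P(1−P) = 1.14² × 0.0379 = 0.04927

0.0493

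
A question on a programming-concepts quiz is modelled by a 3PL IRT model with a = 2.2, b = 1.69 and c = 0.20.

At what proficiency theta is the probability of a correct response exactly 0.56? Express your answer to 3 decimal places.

1.599

P(theta) = c + (1 − c) · 1 / (1 + exp(−a(theta − b)))
Remove guessing floor: (0.56 − 0.20)/(1 − 0.20) = 0.4500
logit = ln(0.4500/0.5500) = -0.2007
theta = b + logit/(a) = 1.69 + (-0.2007)/2.2000 = 1.5988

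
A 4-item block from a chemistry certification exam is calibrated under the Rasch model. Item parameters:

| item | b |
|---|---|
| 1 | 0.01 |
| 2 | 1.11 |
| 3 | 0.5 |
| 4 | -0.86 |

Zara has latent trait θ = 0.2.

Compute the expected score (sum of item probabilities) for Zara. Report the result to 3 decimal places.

P(θ) = 1 / (1 + exp(−(θ − b)))
P_1 = 1/(1+e^{-0.1900}) = 0.5474
P_2 = 1/(1+e^{0.9100}) = 0.2870
P_3 = 1/(1+e^{0.3000}) = 0.4256
P_4 = 1/(1+e^{-1.0600}) = 0.7427
E[score] = 0.5474 + 0.2870 + 0.4256 + 0.7427 = 2.0026

2.003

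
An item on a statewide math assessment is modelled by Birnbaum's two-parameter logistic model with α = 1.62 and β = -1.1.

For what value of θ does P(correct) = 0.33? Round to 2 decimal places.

-1.54

P(θ) = 1 / (1 + exp(−α(θ − β)))
logit = ln(0.3300/0.6700) = -0.7082
θ = β + logit/(α) = -1.1 + (-0.7082)/1.6200 = -1.5372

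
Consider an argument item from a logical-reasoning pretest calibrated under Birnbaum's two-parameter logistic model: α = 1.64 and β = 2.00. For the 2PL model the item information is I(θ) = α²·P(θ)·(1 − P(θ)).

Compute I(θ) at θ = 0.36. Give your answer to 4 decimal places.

P = 1/(1+e^{2.6896}) = 0.0636
P(1−P) = 0.0636 × 0.9364 = 0.0595
I = α² × P(1−P) = 1.64² × 0.0595 = 0.16016

0.1602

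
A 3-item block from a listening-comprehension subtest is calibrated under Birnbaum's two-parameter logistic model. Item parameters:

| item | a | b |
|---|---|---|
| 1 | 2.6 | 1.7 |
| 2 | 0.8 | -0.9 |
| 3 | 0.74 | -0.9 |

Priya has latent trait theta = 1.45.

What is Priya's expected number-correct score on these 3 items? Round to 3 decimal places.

2.061

P(theta) = 1 / (1 + exp(−a(theta − b)))
P_1 = 1/(1+e^{0.6500}) = 0.3430
P_2 = 1/(1+e^{-1.8800}) = 0.8676
P_3 = 1/(1+e^{-1.7390}) = 0.8506
E[score] = 0.3430 + 0.8676 + 0.8506 = 2.0612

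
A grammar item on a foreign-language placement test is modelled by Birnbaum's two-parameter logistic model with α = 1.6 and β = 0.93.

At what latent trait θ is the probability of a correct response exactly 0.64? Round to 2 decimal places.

1.29

P(θ) = 1 / (1 + exp(−α(θ − β)))
logit = ln(0.6400/0.3600) = 0.5754
θ = β + logit/(α) = 0.93 + 0.5754/1.6000 = 1.2896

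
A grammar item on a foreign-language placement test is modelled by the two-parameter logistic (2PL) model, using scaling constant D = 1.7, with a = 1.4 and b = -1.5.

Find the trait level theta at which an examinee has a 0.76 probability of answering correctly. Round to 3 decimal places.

-1.016

P(theta) = 1 / (1 + exp(−D·a(theta − b)))
logit = ln(0.7600/0.2400) = 1.1527
theta = b + logit/(1.7·a) = -1.5 + 1.1527/2.3800 = -1.0157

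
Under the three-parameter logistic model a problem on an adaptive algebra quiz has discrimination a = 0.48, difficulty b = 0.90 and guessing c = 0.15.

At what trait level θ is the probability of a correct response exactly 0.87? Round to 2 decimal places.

4.47

P(θ) = c + (1 − c) · 1 / (1 + exp(−a(θ − b)))
Remove guessing floor: (0.87 − 0.15)/(1 − 0.15) = 0.8471
logit = ln(0.8471/0.1529) = 1.7117
θ = b + logit/(a) = 0.90 + 1.7117/0.4800 = 4.4661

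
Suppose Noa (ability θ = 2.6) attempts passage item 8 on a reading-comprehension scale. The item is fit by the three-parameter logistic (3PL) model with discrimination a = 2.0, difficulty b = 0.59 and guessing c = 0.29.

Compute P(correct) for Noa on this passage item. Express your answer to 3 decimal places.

P(θ) = c + (1 − c) · 1 / (1 + exp(−a(θ − b)))
Exponent: 2.0 × (2.6 − 0.59) = 4.0200
1/(1 + e^{-4.0200}) = 0.9824
P = 0.29 + 0.71 × 0.9824 = 0.9875

0.987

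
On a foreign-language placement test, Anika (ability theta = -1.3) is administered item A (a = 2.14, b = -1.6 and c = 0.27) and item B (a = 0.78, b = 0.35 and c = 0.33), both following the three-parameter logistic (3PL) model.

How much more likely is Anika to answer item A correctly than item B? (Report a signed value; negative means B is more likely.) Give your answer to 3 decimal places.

P(theta) = c + (1 − c) · 1 / (1 + exp(−a(theta − b)))
P_A = 0.7483
P_B = 0.4750
P_A − P_B = 0.2733

0.273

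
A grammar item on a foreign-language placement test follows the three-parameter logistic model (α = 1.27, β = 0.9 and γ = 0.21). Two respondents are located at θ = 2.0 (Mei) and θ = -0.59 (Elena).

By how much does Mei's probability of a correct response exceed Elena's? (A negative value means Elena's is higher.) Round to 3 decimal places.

P(θ) = γ + (1 − γ) · 1 / (1 + exp(−α(θ − β)))
P(Mei) = 0.8433  [exponent 1.3970]
P(Elena) = 0.3135  [exponent -1.8923]
Difference = 0.8433 − 0.3135 = 0.5299

0.530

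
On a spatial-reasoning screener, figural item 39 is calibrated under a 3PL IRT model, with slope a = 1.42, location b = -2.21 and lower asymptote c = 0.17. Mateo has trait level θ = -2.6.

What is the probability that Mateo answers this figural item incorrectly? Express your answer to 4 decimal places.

0.5271

P(θ) = c + (1 − c) · 1 / (1 + exp(−a(θ − b)))
Exponent: 1.42 × (-2.6 − (-2.21)) = -0.5538
1/(1 + e^{0.5538}) = 0.3650
P = 0.17 + 0.83 × 0.3650 = 0.4729
P(incorrect) = 1 − 0.4729 = 0.5271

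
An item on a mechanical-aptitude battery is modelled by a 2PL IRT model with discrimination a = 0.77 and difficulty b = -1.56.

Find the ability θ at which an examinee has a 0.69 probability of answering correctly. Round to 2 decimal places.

-0.52

P(θ) = 1 / (1 + exp(−a(θ − b)))
logit = ln(0.6900/0.3100) = 0.8001
θ = b + logit/(a) = -1.56 + 0.8001/0.7700 = -0.5209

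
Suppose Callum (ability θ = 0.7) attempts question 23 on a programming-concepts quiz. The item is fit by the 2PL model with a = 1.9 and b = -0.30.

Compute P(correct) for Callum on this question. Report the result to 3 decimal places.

P(θ) = 1 / (1 + exp(−a(θ − b)))
Exponent: 1.9 × (0.7 − (-0.30)) = 1.9000
1/(1 + e^{-1.9000}) = 0.8699

0.870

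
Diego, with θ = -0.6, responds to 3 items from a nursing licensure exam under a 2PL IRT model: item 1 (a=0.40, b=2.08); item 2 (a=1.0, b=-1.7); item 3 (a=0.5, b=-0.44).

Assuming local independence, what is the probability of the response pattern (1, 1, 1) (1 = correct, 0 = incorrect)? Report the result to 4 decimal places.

P(θ) = 1 / (1 + exp(−a(θ − b)))
P_1 = 1/(1+e^{1.0720}) = 0.2550
P_2 = 1/(1+e^{-1.1000}) = 0.7503
P_3 = 1/(1+e^{0.0800}) = 0.4800
L = P_1 × P_2 × P_3 = 0.2550 × 0.7503 × 0.4800 = 0.09184

0.0918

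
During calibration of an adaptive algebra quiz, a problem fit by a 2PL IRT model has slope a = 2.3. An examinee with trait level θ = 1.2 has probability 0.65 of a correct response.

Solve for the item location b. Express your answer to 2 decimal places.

0.93

P(θ) = 1 / (1 + exp(−a(θ − b)))
logit(0.65) = ln(0.65/0.35) = 0.6190
b = θ − logit/(a) = 1.2 − 0.6190/2.3000 = 0.9309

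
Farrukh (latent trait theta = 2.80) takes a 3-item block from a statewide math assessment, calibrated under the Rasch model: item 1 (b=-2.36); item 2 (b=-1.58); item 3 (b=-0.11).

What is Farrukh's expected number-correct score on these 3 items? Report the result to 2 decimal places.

P(theta) = 1 / (1 + exp(−(theta − b)))
P_1 = 1/(1+e^{-5.1600}) = 0.9943
P_2 = 1/(1+e^{-4.3800}) = 0.9876
P_3 = 1/(1+e^{-2.9100}) = 0.9483
E[score] = 0.9943 + 0.9876 + 0.9483 = 2.9303

2.93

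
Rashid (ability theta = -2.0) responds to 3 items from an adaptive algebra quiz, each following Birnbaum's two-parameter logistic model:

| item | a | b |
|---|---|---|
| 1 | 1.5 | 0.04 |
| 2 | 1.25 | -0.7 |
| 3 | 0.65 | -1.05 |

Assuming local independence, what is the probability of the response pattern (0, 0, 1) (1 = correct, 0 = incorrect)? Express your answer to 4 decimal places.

0.2796

P(theta) = 1 / (1 + exp(−a(theta − b)))
P_1 = 1/(1+e^{3.0600}) = 0.0448
P_2 = 1/(1+e^{1.6250}) = 0.1645
P_3 = 1/(1+e^{0.6175}) = 0.3504
L = (1−P_1) × (1−P_2) × P_3 = 0.9552 × 0.8355 × 0.3504 = 0.27960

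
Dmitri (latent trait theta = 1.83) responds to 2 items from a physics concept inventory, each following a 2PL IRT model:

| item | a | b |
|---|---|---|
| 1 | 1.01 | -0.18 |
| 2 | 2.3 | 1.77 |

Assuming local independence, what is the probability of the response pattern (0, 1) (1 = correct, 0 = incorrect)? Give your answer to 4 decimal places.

P(theta) = 1 / (1 + exp(−a(theta − b)))
P_1 = 1/(1+e^{-2.0301}) = 0.8839
P_2 = 1/(1+e^{-0.1380}) = 0.5344
L = (1−P_1) × P_2 = 0.1161 × 0.5344 = 0.06204

0.0620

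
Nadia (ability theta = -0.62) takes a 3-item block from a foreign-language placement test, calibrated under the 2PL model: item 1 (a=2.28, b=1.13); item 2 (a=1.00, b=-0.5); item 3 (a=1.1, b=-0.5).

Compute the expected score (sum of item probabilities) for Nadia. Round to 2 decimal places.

0.96

P(theta) = 1 / (1 + exp(−a(theta − b)))
P_1 = 1/(1+e^{3.9900}) = 0.0182
P_2 = 1/(1+e^{0.1200}) = 0.4700
P_3 = 1/(1+e^{0.1320}) = 0.4670
E[score] = 0.0182 + 0.4700 + 0.4670 = 0.9552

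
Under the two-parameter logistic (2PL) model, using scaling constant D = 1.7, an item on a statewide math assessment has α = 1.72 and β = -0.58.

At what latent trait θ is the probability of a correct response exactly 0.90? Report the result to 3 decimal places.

P(θ) = 1 / (1 + exp(−D·α(θ − β)))
logit = ln(0.9000/0.1000) = 2.1972
θ = β + logit/(1.7·α) = -0.58 + 2.1972/2.9240 = 0.1714

0.171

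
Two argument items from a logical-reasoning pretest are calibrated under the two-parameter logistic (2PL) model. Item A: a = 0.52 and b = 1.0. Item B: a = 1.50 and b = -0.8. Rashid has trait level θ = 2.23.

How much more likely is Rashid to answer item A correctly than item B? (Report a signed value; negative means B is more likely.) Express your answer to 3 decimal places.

P(θ) = 1 / (1 + exp(−a(θ − b)))
P_A = 0.6547
P_B = 0.9895
P_A − P_B = -0.3348

-0.335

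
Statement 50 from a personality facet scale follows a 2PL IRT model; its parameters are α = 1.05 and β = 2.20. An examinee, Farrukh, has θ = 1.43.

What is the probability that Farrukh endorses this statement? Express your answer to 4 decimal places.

P(θ) = 1 / (1 + exp(−α(θ − β)))
Exponent: 1.05 × (1.43 − 2.20) = -0.8085
1/(1 + e^{0.8085}) = 0.3082

0.3082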